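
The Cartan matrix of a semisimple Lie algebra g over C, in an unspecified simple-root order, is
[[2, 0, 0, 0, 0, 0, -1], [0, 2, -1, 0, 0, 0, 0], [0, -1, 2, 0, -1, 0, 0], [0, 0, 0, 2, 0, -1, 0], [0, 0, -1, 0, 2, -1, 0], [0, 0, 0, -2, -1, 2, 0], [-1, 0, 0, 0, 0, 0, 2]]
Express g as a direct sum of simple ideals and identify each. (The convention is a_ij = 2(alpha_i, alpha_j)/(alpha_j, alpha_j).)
The diagram associated to this matrix has two connected components: the simple roots {alpha_1, alpha_7} form a chain of 2 nodes with single edges (A_2), and {alpha_2, alpha_3, alpha_4, alpha_5, alpha_6} form a chain of 5 nodes with a double edge at one end; the terminal node there is the unique short simple root (B_5). A semisimple Lie algebra decomposes uniquely as the direct sum of simple ideals, one per connected component of its Dynkin diagram, so g ≅ A_2 ⊕ B_5 (dimension 8 + 55 = 63).

type A_2 ⊕ type B_5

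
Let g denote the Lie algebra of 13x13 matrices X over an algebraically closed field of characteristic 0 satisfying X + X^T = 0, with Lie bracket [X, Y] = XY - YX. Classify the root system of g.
This is so(13) with 13 odd, which has dimension 13(13-1)/2 = 78 and rank (13-1)/2 = 6. In the classification of classical Lie algebras, the orthogonal algebra so(2n+1) in an odd number of variables has type B_n; here n = 6, so the Dynkin diagram is a chain of 6 nodes with a double edge at one end; the terminal node there is the unique short simple root (B_6). Hence the type is B_6.

type B_6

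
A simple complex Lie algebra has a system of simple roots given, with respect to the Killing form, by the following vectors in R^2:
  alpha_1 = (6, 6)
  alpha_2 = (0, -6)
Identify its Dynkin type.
Compute the Cartan integers a_ij = 2(alpha_i, alpha_j)/(alpha_j, alpha_j); the resulting 2x2 Cartan matrix is
[[2, -2], [-1, 2]].
The roots have two lengths (squared-length ratio 2:1); the short ones are alpha_{2}. The associated Dynkin diagram is a chain of 2 nodes with a double edge at one end; the terminal node there is the unique short simple root (B_2), so the type is B_2 (the algebra so(5)).

B2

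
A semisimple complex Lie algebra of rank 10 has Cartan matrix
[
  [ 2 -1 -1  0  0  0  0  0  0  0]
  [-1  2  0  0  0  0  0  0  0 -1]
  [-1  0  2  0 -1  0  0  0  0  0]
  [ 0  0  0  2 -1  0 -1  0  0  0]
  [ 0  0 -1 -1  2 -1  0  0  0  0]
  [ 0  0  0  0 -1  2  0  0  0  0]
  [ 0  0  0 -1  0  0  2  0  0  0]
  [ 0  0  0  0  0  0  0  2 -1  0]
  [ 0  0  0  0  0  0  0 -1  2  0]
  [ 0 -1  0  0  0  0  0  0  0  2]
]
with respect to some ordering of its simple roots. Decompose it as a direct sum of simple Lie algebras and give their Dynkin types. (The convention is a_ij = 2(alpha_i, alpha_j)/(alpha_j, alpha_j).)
The diagram associated to this matrix has two connected components: the simple roots {alpha_8, alpha_9} form a chain of 2 nodes with single edges (A_2), and {alpha_1, alpha_2, alpha_3, alpha_4, alpha_5, alpha_6, alpha_7, alpha_10} form a chain of 7 nodes with one extra node attached to the third node from one end (E_8). A semisimple Lie algebra decomposes uniquely as the direct sum of simple ideals, one per connected component of its Dynkin diagram, so g ≅ A_2 ⊕ E_8 (dimension 8 + 248 = 256).

type A_2 ⊕ type E_8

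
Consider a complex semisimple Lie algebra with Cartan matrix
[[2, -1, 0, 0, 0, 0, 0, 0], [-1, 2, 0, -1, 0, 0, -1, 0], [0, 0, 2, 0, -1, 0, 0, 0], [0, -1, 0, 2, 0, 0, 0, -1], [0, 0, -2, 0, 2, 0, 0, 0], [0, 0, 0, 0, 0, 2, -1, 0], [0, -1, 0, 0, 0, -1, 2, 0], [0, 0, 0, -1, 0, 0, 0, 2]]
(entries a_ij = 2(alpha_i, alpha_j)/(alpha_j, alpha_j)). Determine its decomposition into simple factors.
The diagram associated to this matrix has two connected components: the simple roots {alpha_3, alpha_5} form a chain of 2 nodes with a double edge at one end; the terminal node there is the unique short simple root (B_2), and {alpha_1, alpha_2, alpha_4, alpha_6, alpha_7, alpha_8} form a chain of 5 nodes with one extra node attached to the third node from one end (E_6). A semisimple Lie algebra decomposes uniquely as the direct sum of simple ideals, one per connected component of its Dynkin diagram, so g ≅ B_2 ⊕ E_6 (dimension 10 + 78 = 88).

B_2 + E_6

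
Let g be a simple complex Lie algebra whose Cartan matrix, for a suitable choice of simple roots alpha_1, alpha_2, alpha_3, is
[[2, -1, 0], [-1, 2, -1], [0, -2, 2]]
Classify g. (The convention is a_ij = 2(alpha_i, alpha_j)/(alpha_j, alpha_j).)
type C_3

The matrix has rank 3 with 2's on the diagonal. Reading the off-diagonal entries as Dynkin edges (a single edge where a_ij = a_ji = -1; a double or triple edge where a_ij * a_ji = 2 or 3), the diagram is a chain of 3 nodes with a double edge at one end; the terminal node there is the unique long simple root (C_3). One simple-root ordering that puts it in standard form is (alpha_1, alpha_2, alpha_3). So the algebra is type C_3, i.e. sp(6).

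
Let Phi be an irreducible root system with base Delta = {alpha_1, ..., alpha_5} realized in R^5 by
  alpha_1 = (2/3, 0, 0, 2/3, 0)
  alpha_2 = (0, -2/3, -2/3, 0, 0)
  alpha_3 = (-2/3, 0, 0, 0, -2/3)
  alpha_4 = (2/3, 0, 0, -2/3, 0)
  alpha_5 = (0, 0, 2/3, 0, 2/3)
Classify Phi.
type D_5

Compute the Cartan integers a_ij = 2(alpha_i, alpha_j)/(alpha_j, alpha_j); the resulting 5x5 Cartan matrix is
[[2, 0, -1, 0, 0], [0, 2, 0, 0, -1], [-1, 0, 2, -1, -1], [0, 0, -1, 2, 0], [0, -1, -1, 0, 2]].
All simple roots have the same length, so the diagram is simply laced. The associated Dynkin diagram is a chain of 3 nodes with a fork of two nodes at one end (D_5), so the type is D_5 (the algebra so(10)).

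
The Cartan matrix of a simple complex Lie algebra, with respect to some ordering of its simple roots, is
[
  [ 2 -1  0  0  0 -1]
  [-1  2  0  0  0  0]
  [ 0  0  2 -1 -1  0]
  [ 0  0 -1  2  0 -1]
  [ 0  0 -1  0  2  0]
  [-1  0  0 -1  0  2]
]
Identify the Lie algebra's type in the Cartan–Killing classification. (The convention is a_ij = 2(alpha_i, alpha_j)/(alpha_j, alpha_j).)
A6

The matrix has rank 6 with 2's on the diagonal. Reading the off-diagonal entries as Dynkin edges (a single edge where a_ij = a_ji = -1; a double or triple edge where a_ij * a_ji = 2 or 3), the diagram is a chain of 6 nodes with single edges (A_6). One simple-root ordering that puts it in standard form is (alpha_2, alpha_1, alpha_6, alpha_4, alpha_3, alpha_5). So the algebra is type A_6, i.e. sl(7).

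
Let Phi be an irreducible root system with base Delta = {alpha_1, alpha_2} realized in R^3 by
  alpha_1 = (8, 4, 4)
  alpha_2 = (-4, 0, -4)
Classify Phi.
Compute the Cartan integers a_ij = 2(alpha_i, alpha_j)/(alpha_j, alpha_j); the resulting 2x2 Cartan matrix is
[[2, -3], [-1, 2]].
The roots have two lengths (squared-length ratio 3:1); the short ones are alpha_{2}. The associated Dynkin diagram is two nodes joined by a triple edge (G_2), so the type is G_2.

G_2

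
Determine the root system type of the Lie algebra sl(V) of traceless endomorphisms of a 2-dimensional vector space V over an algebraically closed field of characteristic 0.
A_1 (sl(2))

This is sl(2), which has dimension 2^2 - 1 = 3 and rank 2 - 1 = 1 (a Cartan subalgebra is the diagonal traceless matrices). In the classification of classical Lie algebras, the special linear algebra sl(n+1) has type A_n; here n = 1, so the Dynkin diagram is a chain of 1 nodes with single edges (A_1). Hence the type is A_1.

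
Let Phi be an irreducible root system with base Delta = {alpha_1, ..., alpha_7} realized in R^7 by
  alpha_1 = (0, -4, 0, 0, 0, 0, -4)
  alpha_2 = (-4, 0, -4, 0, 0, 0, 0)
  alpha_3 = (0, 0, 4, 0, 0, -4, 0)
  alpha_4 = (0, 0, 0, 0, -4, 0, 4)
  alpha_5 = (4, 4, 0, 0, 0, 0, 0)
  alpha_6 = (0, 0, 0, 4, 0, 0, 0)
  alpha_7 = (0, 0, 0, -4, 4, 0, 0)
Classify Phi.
Compute the Cartan integers a_ij = 2(alpha_i, alpha_j)/(alpha_j, alpha_j); the resulting 7x7 Cartan matrix is
[[2, 0, 0, -1, -1, 0, 0], [0, 2, -1, 0, -1, 0, 0], [0, -1, 2, 0, 0, 0, 0], [-1, 0, 0, 2, 0, 0, -1], [-1, -1, 0, 0, 2, 0, 0], [0, 0, 0, 0, 0, 2, -1], [0, 0, 0, -1, 0, -2, 2]].
The roots have two lengths (squared-length ratio 2:1); the short ones are alpha_{6}. The associated Dynkin diagram is a chain of 7 nodes with a double edge at one end; the terminal node there is the unique short simple root (B_7), so the type is B_7 (the algebra so(15)).

B_7 (so(15))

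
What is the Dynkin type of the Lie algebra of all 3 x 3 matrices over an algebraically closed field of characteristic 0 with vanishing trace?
This is sl(3), which has dimension 3^2 - 1 = 8 and rank 3 - 1 = 2 (a Cartan subalgebra is the diagonal traceless matrices). In the classification of classical Lie algebras, the special linear algebra sl(n+1) has type A_n; here n = 2, so the Dynkin diagram is a chain of 2 nodes with single edges (A_2). Hence the type is A_2.

A_2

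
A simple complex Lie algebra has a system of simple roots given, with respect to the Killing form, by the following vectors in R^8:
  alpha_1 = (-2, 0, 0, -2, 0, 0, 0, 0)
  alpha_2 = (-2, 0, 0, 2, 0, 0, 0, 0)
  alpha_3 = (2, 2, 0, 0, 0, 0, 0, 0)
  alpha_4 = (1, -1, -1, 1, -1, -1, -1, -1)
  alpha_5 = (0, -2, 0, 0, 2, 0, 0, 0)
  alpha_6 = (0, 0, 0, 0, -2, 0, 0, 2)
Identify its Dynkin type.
Compute the Cartan integers a_ij = 2(alpha_i, alpha_j)/(alpha_j, alpha_j); the resulting 6x6 Cartan matrix is
[[2, 0, -1, -1, 0, 0], [0, 2, -1, 0, 0, 0], [-1, -1, 2, 0, -1, 0], [-1, 0, 0, 2, 0, 0], [0, 0, -1, 0, 2, -1], [0, 0, 0, 0, -1, 2]].
All simple roots have the same length, so the diagram is simply laced. The associated Dynkin diagram is a chain of 5 nodes with one extra node attached to the third node from one end (E_6), so the type is E_6.

E_6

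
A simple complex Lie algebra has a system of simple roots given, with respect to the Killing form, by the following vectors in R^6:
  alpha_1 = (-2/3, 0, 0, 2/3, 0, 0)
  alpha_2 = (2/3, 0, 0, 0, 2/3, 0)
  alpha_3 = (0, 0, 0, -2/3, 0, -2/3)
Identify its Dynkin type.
type A_3

Compute the Cartan integers a_ij = 2(alpha_i, alpha_j)/(alpha_j, alpha_j); the resulting 3x3 Cartan matrix is
[[2, -1, -1], [-1, 2, 0], [-1, 0, 2]].
All simple roots have the same length, so the diagram is simply laced. The associated Dynkin diagram is a chain of 3 nodes with single edges (A_3), so the type is A_3 (the algebra sl(4)).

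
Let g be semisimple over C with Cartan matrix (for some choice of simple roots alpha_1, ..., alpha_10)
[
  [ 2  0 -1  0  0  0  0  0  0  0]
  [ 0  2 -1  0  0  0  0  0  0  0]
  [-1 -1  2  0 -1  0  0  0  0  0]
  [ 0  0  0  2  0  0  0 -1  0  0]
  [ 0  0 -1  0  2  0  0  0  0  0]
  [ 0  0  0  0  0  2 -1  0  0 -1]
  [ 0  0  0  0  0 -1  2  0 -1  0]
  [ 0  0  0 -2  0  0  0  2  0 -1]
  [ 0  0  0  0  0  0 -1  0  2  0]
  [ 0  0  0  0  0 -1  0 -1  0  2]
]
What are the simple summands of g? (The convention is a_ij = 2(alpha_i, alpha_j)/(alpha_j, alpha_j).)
B_6 (so(13)) + D_4 (so(8))

The diagram associated to this matrix has two connected components: the simple roots {alpha_4, alpha_6, alpha_7, alpha_8, alpha_9, alpha_10} form a chain of 6 nodes with a double edge at one end; the terminal node there is the unique short simple root (B_6), and {alpha_1, alpha_2, alpha_3, alpha_5} form a chain of 2 nodes with a fork of two nodes at one end (D_4). A semisimple Lie algebra decomposes uniquely as the direct sum of simple ideals, one per connected component of its Dynkin diagram, so g ≅ B_6 ⊕ D_4 (dimension 78 + 28 = 106).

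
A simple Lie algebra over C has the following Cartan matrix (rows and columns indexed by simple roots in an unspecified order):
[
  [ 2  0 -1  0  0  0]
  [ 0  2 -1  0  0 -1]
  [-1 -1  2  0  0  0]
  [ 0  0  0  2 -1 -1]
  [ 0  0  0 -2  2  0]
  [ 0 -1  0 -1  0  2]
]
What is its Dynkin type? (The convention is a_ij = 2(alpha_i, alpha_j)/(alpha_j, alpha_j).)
The matrix has rank 6 with 2's on the diagonal. Reading the off-diagonal entries as Dynkin edges (a single edge where a_ij = a_ji = -1; a double or triple edge where a_ij * a_ji = 2 or 3), the diagram is a chain of 6 nodes with a double edge at one end; the terminal node there is the unique long simple root (C_6). One simple-root ordering that puts it in standard form is (alpha_1, alpha_3, alpha_2, alpha_6, alpha_4, alpha_5). So the algebra is type C_6, i.e. sp(12).

type C_6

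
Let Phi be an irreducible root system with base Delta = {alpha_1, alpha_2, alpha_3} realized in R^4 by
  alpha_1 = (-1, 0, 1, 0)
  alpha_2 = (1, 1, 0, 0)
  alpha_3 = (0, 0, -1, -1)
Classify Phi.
A_3

Compute the Cartan integers a_ij = 2(alpha_i, alpha_j)/(alpha_j, alpha_j); the resulting 3x3 Cartan matrix is
[[2, -1, -1], [-1, 2, 0], [-1, 0, 2]].
All simple roots have the same length, so the diagram is simply laced. The associated Dynkin diagram is a chain of 3 nodes with single edges (A_3), so the type is A_3 (the algebra sl(4)).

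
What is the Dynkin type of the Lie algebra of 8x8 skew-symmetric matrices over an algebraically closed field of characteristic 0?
D_4 (so(8))

This is so(8) with 8 even, which has dimension 8(8-1)/2 = 28 and rank 8/2 = 4. In the classification of classical Lie algebras, the orthogonal algebra so(2n) in an even number of variables has type D_n; here n = 4, so the Dynkin diagram is a chain of 2 nodes with a fork of two nodes at one end (D_4). Hence the type is D_4.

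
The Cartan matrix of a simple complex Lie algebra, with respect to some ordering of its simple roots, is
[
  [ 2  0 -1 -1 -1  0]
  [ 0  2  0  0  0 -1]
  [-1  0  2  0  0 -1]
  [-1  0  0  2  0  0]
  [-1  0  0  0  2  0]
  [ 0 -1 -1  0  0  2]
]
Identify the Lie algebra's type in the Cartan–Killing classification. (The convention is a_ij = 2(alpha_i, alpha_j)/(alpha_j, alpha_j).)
The matrix has rank 6 with 2's on the diagonal. Reading the off-diagonal entries as Dynkin edges (a single edge where a_ij = a_ji = -1; a double or triple edge where a_ij * a_ji = 2 or 3), the diagram is a chain of 4 nodes with a fork of two nodes at one end (D_6). One simple-root ordering that puts it in standard form is (alpha_2, alpha_6, alpha_3, alpha_1, alpha_4, alpha_5). So the algebra is type D_6, i.e. so(12).

D6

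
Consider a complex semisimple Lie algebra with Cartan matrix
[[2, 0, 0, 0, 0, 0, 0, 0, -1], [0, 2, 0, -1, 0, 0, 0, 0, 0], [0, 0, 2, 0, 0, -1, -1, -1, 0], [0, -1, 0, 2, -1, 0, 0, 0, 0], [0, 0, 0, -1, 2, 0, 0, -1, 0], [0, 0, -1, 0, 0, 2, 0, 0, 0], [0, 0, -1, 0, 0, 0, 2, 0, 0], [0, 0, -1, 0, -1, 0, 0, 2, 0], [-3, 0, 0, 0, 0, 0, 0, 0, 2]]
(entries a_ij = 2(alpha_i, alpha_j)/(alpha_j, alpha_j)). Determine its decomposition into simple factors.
The diagram associated to this matrix has two connected components: the simple roots {alpha_2, alpha_3, alpha_4, alpha_5, alpha_6, alpha_7, alpha_8} form a chain of 5 nodes with a fork of two nodes at one end (D_7), and {alpha_1, alpha_9} form two nodes joined by a triple edge (G_2). A semisimple Lie algebra decomposes uniquely as the direct sum of simple ideals, one per connected component of its Dynkin diagram, so g ≅ D_7 ⊕ G_2 (dimension 91 + 14 = 105).

D7 ⊕ G2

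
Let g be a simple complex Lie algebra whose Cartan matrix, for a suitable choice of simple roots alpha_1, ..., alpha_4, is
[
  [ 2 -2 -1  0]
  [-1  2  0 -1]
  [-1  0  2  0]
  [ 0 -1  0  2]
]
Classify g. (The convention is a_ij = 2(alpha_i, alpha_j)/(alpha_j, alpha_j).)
F4

The matrix has rank 4 with 2's on the diagonal. Reading the off-diagonal entries as Dynkin edges (a single edge where a_ij = a_ji = -1; a double or triple edge where a_ij * a_ji = 2 or 3), the diagram is a chain of 4 nodes with a double edge between the middle two (F_4). One simple-root ordering that puts it in standard form is (alpha_3, alpha_1, alpha_2, alpha_4). So the algebra is type F_4.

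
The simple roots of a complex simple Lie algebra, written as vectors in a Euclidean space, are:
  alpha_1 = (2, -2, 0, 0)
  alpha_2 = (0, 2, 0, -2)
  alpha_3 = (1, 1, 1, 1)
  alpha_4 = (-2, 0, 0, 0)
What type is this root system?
type F_4

Compute the Cartan integers a_ij = 2(alpha_i, alpha_j)/(alpha_j, alpha_j); the resulting 4x4 Cartan matrix is
[[2, -1, 0, -2], [-1, 2, 0, 0], [0, 0, 2, -1], [-1, 0, -1, 2]].
The roots have two lengths (squared-length ratio 2:1); the short ones are alpha_{3,4}. The associated Dynkin diagram is a chain of 4 nodes with a double edge between the middle two (F_4), so the type is F_4.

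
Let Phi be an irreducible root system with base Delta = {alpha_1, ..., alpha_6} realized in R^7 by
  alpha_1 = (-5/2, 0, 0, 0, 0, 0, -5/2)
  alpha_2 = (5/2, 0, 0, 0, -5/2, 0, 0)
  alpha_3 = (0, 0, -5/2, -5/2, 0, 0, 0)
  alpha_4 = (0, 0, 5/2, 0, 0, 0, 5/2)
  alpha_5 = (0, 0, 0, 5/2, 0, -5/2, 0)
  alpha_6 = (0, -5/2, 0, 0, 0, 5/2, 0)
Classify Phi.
Compute the Cartan integers a_ij = 2(alpha_i, alpha_j)/(alpha_j, alpha_j); the resulting 6x6 Cartan matrix is
[[2, -1, 0, -1, 0, 0], [-1, 2, 0, 0, 0, 0], [0, 0, 2, -1, -1, 0], [-1, 0, -1, 2, 0, 0], [0, 0, -1, 0, 2, -1], [0, 0, 0, 0, -1, 2]].
All simple roots have the same length, so the diagram is simply laced. The associated Dynkin diagram is a chain of 6 nodes with single edges (A_6), so the type is A_6 (the algebra sl(7)).

type A_6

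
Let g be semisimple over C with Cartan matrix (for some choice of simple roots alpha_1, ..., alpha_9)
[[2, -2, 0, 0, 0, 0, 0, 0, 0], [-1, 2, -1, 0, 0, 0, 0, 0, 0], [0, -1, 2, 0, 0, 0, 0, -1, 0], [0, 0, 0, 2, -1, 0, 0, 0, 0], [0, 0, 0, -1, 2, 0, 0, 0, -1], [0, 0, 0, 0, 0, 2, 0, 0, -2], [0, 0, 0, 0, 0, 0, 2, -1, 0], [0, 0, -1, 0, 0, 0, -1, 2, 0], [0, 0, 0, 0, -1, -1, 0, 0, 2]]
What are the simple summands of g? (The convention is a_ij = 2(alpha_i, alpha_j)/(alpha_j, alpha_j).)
The diagram associated to this matrix has two connected components: the simple roots {alpha_4, alpha_5, alpha_6, alpha_9} form a chain of 4 nodes with a double edge at one end; the terminal node there is the unique long simple root (C_4), and {alpha_1, alpha_2, alpha_3, alpha_7, alpha_8} form a chain of 5 nodes with a double edge at one end; the terminal node there is the unique long simple root (C_5). A semisimple Lie algebra decomposes uniquely as the direct sum of simple ideals, one per connected component of its Dynkin diagram, so g ≅ C_4 ⊕ C_5 (dimension 36 + 55 = 91).

C_4 ⊕ C_5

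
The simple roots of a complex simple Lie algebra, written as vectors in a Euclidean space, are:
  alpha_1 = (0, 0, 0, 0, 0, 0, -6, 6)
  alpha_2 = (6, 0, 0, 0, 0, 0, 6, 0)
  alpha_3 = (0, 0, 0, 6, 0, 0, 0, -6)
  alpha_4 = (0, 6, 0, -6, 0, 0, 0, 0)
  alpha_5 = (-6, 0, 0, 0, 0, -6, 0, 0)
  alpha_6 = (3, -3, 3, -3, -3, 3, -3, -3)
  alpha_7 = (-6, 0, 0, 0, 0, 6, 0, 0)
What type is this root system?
Compute the Cartan integers a_ij = 2(alpha_i, alpha_j)/(alpha_j, alpha_j); the resulting 7x7 Cartan matrix is
[[2, -1, -1, 0, 0, 0, 0], [-1, 2, 0, 0, -1, 0, -1], [-1, 0, 2, -1, 0, 0, 0], [0, 0, -1, 2, 0, 0, 0], [0, -1, 0, 0, 2, -1, 0], [0, 0, 0, 0, -1, 2, 0], [0, -1, 0, 0, 0, 0, 2]].
All simple roots have the same length, so the diagram is simply laced. The associated Dynkin diagram is a chain of 6 nodes with one extra node attached to the third node from one end (E_7), so the type is E_7.

E_7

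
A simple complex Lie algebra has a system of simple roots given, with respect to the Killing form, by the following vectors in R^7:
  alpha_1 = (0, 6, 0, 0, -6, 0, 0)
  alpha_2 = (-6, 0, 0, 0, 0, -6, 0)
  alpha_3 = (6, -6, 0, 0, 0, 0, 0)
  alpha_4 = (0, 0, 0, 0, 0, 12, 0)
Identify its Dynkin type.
C4

Compute the Cartan integers a_ij = 2(alpha_i, alpha_j)/(alpha_j, alpha_j); the resulting 4x4 Cartan matrix is
[[2, 0, -1, 0], [0, 2, -1, -1], [-1, -1, 2, 0], [0, -2, 0, 2]].
The roots have two lengths (squared-length ratio 2:1); the short ones are alpha_{1,2,3}. The associated Dynkin diagram is a chain of 4 nodes with a double edge at one end; the terminal node there is the unique long simple root (C_4), so the type is C_4 (the algebra sp(8)).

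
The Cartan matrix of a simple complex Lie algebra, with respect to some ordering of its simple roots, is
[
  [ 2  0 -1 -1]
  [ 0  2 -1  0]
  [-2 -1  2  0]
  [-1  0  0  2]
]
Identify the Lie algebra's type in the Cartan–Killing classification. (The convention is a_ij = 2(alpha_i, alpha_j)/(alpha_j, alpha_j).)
The matrix has rank 4 with 2's on the diagonal. Reading the off-diagonal entries as Dynkin edges (a single edge where a_ij = a_ji = -1; a double or triple edge where a_ij * a_ji = 2 or 3), the diagram is a chain of 4 nodes with a double edge between the middle two (F_4). One simple-root ordering that puts it in standard form is (alpha_2, alpha_3, alpha_1, alpha_4). So the algebra is type F_4.

type F_4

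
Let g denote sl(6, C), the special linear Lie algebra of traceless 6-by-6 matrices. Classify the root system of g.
This is sl(6), which has dimension 6^2 - 1 = 35 and rank 6 - 1 = 5 (a Cartan subalgebra is the diagonal traceless matrices). In the classification of classical Lie algebras, the special linear algebra sl(n+1) has type A_n; here n = 5, so the Dynkin diagram is a chain of 5 nodes with single edges (A_5). Hence the type is A_5.

A_5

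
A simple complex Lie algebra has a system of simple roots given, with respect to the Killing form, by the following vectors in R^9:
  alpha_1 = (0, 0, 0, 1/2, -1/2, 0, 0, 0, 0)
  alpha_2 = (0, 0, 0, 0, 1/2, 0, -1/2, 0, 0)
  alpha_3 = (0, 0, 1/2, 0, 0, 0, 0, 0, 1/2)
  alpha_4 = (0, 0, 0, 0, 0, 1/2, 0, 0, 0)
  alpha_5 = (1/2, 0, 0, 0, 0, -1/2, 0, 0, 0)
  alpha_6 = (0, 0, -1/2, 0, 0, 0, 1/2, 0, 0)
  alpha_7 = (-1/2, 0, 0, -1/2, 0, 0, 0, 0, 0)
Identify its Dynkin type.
Compute the Cartan integers a_ij = 2(alpha_i, alpha_j)/(alpha_j, alpha_j); the resulting 7x7 Cartan matrix is
[[2, -1, 0, 0, 0, 0, -1], [-1, 2, 0, 0, 0, -1, 0], [0, 0, 2, 0, 0, -1, 0], [0, 0, 0, 2, -1, 0, 0], [0, 0, 0, -2, 2, 0, -1], [0, -1, -1, 0, 0, 2, 0], [-1, 0, 0, 0, -1, 0, 2]].
The roots have two lengths (squared-length ratio 2:1); the short ones are alpha_{4}. The associated Dynkin diagram is a chain of 7 nodes with a double edge at one end; the terminal node there is the unique short simple root (B_7), so the type is B_7 (the algebra so(15)).

B_7 (so(15))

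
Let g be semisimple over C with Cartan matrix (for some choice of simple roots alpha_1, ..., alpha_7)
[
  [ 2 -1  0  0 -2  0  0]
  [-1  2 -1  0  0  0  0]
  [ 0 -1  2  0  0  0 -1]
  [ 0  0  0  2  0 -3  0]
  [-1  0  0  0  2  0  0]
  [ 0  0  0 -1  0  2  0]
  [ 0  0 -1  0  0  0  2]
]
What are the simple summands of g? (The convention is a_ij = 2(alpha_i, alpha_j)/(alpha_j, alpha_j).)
The diagram associated to this matrix has two connected components: the simple roots {alpha_1, alpha_2, alpha_3, alpha_5, alpha_7} form a chain of 5 nodes with a double edge at one end; the terminal node there is the unique short simple root (B_5), and {alpha_4, alpha_6} form two nodes joined by a triple edge (G_2). A semisimple Lie algebra decomposes uniquely as the direct sum of simple ideals, one per connected component of its Dynkin diagram, so g ≅ B_5 ⊕ G_2 (dimension 55 + 14 = 69).

B_5 (so(11)) ⊕ G_2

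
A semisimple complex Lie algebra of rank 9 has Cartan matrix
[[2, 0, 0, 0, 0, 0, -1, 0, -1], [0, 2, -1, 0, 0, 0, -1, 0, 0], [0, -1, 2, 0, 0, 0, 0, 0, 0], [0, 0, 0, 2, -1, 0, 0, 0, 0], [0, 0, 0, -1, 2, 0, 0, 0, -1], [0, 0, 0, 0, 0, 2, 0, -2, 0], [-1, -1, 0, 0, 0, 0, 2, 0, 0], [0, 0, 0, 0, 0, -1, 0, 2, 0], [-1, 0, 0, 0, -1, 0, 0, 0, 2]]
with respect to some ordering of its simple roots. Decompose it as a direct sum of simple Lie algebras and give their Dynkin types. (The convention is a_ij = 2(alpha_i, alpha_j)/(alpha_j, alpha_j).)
A_7 (sl(8)) + B_2 (so(5))

The diagram associated to this matrix has two connected components: the simple roots {alpha_1, alpha_2, alpha_3, alpha_4, alpha_5, alpha_7, alpha_9} form a chain of 7 nodes with single edges (A_7), and {alpha_6, alpha_8} form a chain of 2 nodes with a double edge at one end; the terminal node there is the unique short simple root (B_2). A semisimple Lie algebra decomposes uniquely as the direct sum of simple ideals, one per connected component of its Dynkin diagram, so g ≅ A_7 ⊕ B_2 (dimension 63 + 10 = 73).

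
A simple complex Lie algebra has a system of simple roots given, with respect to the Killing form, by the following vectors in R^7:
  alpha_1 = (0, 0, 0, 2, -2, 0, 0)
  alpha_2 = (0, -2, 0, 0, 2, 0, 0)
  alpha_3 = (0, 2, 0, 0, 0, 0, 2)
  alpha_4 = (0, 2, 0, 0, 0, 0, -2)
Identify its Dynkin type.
Compute the Cartan integers a_ij = 2(alpha_i, alpha_j)/(alpha_j, alpha_j); the resulting 4x4 Cartan matrix is
[[2, -1, 0, 0], [-1, 2, -1, -1], [0, -1, 2, 0], [0, -1, 0, 2]].
All simple roots have the same length, so the diagram is simply laced. The associated Dynkin diagram is a chain of 2 nodes with a fork of two nodes at one end (D_4), so the type is D_4 (the algebra so(8)).

D4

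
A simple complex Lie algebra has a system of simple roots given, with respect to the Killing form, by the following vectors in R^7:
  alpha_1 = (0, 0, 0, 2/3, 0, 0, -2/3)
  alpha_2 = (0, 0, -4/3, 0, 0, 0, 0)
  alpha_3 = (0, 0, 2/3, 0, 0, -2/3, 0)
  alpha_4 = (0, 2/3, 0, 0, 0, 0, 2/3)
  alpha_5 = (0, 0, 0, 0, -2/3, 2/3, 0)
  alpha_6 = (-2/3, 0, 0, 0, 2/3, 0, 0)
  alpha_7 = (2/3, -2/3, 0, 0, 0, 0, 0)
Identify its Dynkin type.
type C_7

Compute the Cartan integers a_ij = 2(alpha_i, alpha_j)/(alpha_j, alpha_j); the resulting 7x7 Cartan matrix is
[[2, 0, 0, -1, 0, 0, 0], [0, 2, -2, 0, 0, 0, 0], [0, -1, 2, 0, -1, 0, 0], [-1, 0, 0, 2, 0, 0, -1], [0, 0, -1, 0, 2, -1, 0], [0, 0, 0, 0, -1, 2, -1], [0, 0, 0, -1, 0, -1, 2]].
The roots have two lengths (squared-length ratio 2:1); the short ones are alpha_{1,3,4,5,6,7}. The associated Dynkin diagram is a chain of 7 nodes with a double edge at one end; the terminal node there is the unique long simple root (C_7), so the type is C_7 (the algebra sp(14)).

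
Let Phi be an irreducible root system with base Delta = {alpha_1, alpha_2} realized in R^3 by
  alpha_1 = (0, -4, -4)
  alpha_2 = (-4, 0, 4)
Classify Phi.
Compute the Cartan integers a_ij = 2(alpha_i, alpha_j)/(alpha_j, alpha_j); the resulting 2x2 Cartan matrix is
[[2, -1], [-1, 2]].
All simple roots have the same length, so the diagram is simply laced. The associated Dynkin diagram is a chain of 2 nodes with single edges (A_2), so the type is A_2 (the algebra sl(3)).

A_2 (sl(3))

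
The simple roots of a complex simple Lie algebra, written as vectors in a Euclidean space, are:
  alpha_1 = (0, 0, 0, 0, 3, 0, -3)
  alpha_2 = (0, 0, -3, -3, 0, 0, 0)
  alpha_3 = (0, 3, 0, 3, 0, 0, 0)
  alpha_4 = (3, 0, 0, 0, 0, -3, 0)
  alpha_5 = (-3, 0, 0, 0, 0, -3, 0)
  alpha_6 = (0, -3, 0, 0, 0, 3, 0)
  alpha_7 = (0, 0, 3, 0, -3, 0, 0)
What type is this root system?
Compute the Cartan integers a_ij = 2(alpha_i, alpha_j)/(alpha_j, alpha_j); the resulting 7x7 Cartan matrix is
[[2, 0, 0, 0, 0, 0, -1], [0, 2, -1, 0, 0, 0, -1], [0, -1, 2, 0, 0, -1, 0], [0, 0, 0, 2, 0, -1, 0], [0, 0, 0, 0, 2, -1, 0], [0, 0, -1, -1, -1, 2, 0], [-1, -1, 0, 0, 0, 0, 2]].
All simple roots have the same length, so the diagram is simply laced. The associated Dynkin diagram is a chain of 5 nodes with a fork of two nodes at one end (D_7), so the type is D_7 (the algebra so(14)).

D7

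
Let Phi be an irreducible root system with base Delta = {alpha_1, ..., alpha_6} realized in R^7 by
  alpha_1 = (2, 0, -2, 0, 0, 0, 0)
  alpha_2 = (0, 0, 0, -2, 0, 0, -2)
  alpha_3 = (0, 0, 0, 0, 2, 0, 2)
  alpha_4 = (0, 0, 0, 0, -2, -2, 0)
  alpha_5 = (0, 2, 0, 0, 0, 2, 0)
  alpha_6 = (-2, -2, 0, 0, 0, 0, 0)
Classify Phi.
Compute the Cartan integers a_ij = 2(alpha_i, alpha_j)/(alpha_j, alpha_j); the resulting 6x6 Cartan matrix is
[[2, 0, 0, 0, 0, -1], [0, 2, -1, 0, 0, 0], [0, -1, 2, -1, 0, 0], [0, 0, -1, 2, -1, 0], [0, 0, 0, -1, 2, -1], [-1, 0, 0, 0, -1, 2]].
All simple roots have the same length, so the diagram is simply laced. The associated Dynkin diagram is a chain of 6 nodes with single edges (A_6), so the type is A_6 (the algebra sl(7)).

type A_6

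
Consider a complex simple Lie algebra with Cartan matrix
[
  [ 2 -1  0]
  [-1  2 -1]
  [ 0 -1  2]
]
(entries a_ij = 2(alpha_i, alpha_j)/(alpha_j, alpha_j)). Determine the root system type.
The matrix has rank 3 with 2's on the diagonal. Reading the off-diagonal entries as Dynkin edges (a single edge where a_ij = a_ji = -1; a double or triple edge where a_ij * a_ji = 2 or 3), the diagram is a chain of 3 nodes with single edges (A_3). One simple-root ordering that puts it in standard form is (alpha_3, alpha_2, alpha_1). So the algebra is type A_3, i.e. sl(4).

A_3 (sl(4))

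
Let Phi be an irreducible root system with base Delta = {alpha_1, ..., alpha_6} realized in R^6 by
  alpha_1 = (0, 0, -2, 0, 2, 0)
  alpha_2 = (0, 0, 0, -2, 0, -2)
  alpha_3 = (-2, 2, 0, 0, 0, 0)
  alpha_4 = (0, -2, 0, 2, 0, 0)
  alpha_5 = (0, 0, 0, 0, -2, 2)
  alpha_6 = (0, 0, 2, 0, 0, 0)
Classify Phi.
B_6 (so(13))

Compute the Cartan integers a_ij = 2(alpha_i, alpha_j)/(alpha_j, alpha_j); the resulting 6x6 Cartan matrix is
[[2, 0, 0, 0, -1, -2], [0, 2, 0, -1, -1, 0], [0, 0, 2, -1, 0, 0], [0, -1, -1, 2, 0, 0], [-1, -1, 0, 0, 2, 0], [-1, 0, 0, 0, 0, 2]].
The roots have two lengths (squared-length ratio 2:1); the short ones are alpha_{6}. The associated Dynkin diagram is a chain of 6 nodes with a double edge at one end; the terminal node there is the unique short simple root (B_6), so the type is B_6 (the algebra so(13)).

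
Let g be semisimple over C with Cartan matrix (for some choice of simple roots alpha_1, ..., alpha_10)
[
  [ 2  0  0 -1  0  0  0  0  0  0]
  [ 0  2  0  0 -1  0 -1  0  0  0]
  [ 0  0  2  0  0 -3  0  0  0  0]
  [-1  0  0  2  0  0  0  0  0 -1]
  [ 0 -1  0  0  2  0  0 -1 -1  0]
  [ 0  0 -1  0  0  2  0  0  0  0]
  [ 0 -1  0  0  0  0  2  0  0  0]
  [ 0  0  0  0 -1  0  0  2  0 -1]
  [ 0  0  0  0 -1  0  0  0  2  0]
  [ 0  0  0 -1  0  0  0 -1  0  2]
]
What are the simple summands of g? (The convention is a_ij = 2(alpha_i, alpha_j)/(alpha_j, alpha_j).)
The diagram associated to this matrix has two connected components: the simple roots {alpha_1, alpha_2, alpha_4, alpha_5, alpha_7, alpha_8, alpha_9, alpha_10} form a chain of 7 nodes with one extra node attached to the third node from one end (E_8), and {alpha_3, alpha_6} form two nodes joined by a triple edge (G_2). A semisimple Lie algebra decomposes uniquely as the direct sum of simple ideals, one per connected component of its Dynkin diagram, so g ≅ E_8 ⊕ G_2 (dimension 248 + 14 = 262).

E8 + G2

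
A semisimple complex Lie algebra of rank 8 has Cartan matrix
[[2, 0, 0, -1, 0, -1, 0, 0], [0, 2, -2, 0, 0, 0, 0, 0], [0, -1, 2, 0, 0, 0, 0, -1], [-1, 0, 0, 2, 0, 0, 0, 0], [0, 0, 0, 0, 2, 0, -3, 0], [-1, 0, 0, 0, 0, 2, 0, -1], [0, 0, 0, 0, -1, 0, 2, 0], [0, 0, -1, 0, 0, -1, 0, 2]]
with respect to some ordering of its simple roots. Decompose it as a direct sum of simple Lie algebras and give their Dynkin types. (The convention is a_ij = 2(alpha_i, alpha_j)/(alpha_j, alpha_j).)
C_6 + G_2

The diagram associated to this matrix has two connected components: the simple roots {alpha_1, alpha_2, alpha_3, alpha_4, alpha_6, alpha_8} form a chain of 6 nodes with a double edge at one end; the terminal node there is the unique long simple root (C_6), and {alpha_5, alpha_7} form two nodes joined by a triple edge (G_2). A semisimple Lie algebra decomposes uniquely as the direct sum of simple ideals, one per connected component of its Dynkin diagram, so g ≅ C_6 ⊕ G_2 (dimension 78 + 14 = 92).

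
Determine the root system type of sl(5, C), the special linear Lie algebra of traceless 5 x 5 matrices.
This is sl(5), which has dimension 5^2 - 1 = 24 and rank 5 - 1 = 4 (a Cartan subalgebra is the diagonal traceless matrices). In the classification of classical Lie algebras, the special linear algebra sl(n+1) has type A_n; here n = 4, so the Dynkin diagram is a chain of 4 nodes with single edges (A_4). Hence the type is A_4.

A_4 (sl(5))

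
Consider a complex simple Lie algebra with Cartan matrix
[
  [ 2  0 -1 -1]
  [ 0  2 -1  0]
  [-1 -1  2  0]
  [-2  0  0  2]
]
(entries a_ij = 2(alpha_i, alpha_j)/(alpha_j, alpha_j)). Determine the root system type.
C_4

The matrix has rank 4 with 2's on the diagonal. Reading the off-diagonal entries as Dynkin edges (a single edge where a_ij = a_ji = -1; a double or triple edge where a_ij * a_ji = 2 or 3), the diagram is a chain of 4 nodes with a double edge at one end; the terminal node there is the unique long simple root (C_4). One simple-root ordering that puts it in standard form is (alpha_2, alpha_3, alpha_1, alpha_4). So the algebra is type C_4, i.e. sp(8).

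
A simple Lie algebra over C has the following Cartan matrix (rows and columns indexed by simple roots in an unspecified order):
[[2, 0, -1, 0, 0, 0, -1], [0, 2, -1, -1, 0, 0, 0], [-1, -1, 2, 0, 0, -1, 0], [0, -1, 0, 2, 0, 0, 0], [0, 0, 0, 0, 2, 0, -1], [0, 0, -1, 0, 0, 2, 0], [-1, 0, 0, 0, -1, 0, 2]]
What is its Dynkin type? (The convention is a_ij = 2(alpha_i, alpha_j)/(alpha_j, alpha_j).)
E_7

The matrix has rank 7 with 2's on the diagonal. Reading the off-diagonal entries as Dynkin edges (a single edge where a_ij = a_ji = -1; a double or triple edge where a_ij * a_ji = 2 or 3), the diagram is a chain of 6 nodes with one extra node attached to the third node from one end (E_7). One simple-root ordering that puts it in standard form is (alpha_4, alpha_6, alpha_2, alpha_3, alpha_1, alpha_7, alpha_5). So the algebra is type E_7.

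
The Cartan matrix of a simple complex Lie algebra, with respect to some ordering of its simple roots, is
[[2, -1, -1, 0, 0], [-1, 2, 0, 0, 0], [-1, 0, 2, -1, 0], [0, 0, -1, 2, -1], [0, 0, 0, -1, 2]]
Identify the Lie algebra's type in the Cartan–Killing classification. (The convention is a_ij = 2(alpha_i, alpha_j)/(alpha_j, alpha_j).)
The matrix has rank 5 with 2's on the diagonal. Reading the off-diagonal entries as Dynkin edges (a single edge where a_ij = a_ji = -1; a double or triple edge where a_ij * a_ji = 2 or 3), the diagram is a chain of 5 nodes with single edges (A_5). One simple-root ordering that puts it in standard form is (alpha_5, alpha_4, alpha_3, alpha_1, alpha_2). So the algebra is type A_5, i.e. sl(6).

type A_5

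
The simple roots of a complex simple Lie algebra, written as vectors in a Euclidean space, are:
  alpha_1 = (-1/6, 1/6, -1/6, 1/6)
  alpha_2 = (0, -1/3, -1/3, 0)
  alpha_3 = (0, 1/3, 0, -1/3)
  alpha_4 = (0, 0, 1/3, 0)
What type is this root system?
Compute the Cartan integers a_ij = 2(alpha_i, alpha_j)/(alpha_j, alpha_j); the resulting 4x4 Cartan matrix is
[[2, 0, 0, -1], [0, 2, -1, -2], [0, -1, 2, 0], [-1, -1, 0, 2]].
The roots have two lengths (squared-length ratio 2:1); the short ones are alpha_{1,4}. The associated Dynkin diagram is a chain of 4 nodes with a double edge between the middle two (F_4), so the type is F_4.

F_4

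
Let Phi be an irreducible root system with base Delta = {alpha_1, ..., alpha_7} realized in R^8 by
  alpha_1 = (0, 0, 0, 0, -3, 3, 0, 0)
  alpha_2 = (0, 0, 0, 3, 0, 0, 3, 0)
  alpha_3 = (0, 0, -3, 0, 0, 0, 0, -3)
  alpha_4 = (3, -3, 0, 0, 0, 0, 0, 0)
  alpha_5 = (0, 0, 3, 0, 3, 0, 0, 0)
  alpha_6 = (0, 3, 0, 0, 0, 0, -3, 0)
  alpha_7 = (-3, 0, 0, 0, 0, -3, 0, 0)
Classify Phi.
type A_7

Compute the Cartan integers a_ij = 2(alpha_i, alpha_j)/(alpha_j, alpha_j); the resulting 7x7 Cartan matrix is
[[2, 0, 0, 0, -1, 0, -1], [0, 2, 0, 0, 0, -1, 0], [0, 0, 2, 0, -1, 0, 0], [0, 0, 0, 2, 0, -1, -1], [-1, 0, -1, 0, 2, 0, 0], [0, -1, 0, -1, 0, 2, 0], [-1, 0, 0, -1, 0, 0, 2]].
All simple roots have the same length, so the diagram is simply laced. The associated Dynkin diagram is a chain of 7 nodes with single edges (A_7), so the type is A_7 (the algebra sl(8)).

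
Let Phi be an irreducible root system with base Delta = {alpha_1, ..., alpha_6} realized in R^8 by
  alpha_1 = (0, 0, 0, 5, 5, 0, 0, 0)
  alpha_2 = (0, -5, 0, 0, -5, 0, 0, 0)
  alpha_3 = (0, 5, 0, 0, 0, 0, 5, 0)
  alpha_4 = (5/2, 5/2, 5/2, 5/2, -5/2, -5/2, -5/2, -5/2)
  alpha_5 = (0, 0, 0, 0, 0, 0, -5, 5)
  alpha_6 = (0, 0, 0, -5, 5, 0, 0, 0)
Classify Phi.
E_6

Compute the Cartan integers a_ij = 2(alpha_i, alpha_j)/(alpha_j, alpha_j); the resulting 6x6 Cartan matrix is
[[2, -1, 0, 0, 0, 0], [-1, 2, -1, 0, 0, -1], [0, -1, 2, 0, -1, 0], [0, 0, 0, 2, 0, -1], [0, 0, -1, 0, 2, 0], [0, -1, 0, -1, 0, 2]].
All simple roots have the same length, so the diagram is simply laced. The associated Dynkin diagram is a chain of 5 nodes with one extra node attached to the third node from one end (E_6), so the type is E_6.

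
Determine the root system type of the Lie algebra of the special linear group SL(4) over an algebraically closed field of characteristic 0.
This is sl(4), which has dimension 4^2 - 1 = 15 and rank 4 - 1 = 3 (a Cartan subalgebra is the diagonal traceless matrices). In the classification of classical Lie algebras, the special linear algebra sl(n+1) has type A_n; here n = 3, so the Dynkin diagram is a chain of 3 nodes with single edges (A_3). Hence the type is A_3.

A_3 (sl(4))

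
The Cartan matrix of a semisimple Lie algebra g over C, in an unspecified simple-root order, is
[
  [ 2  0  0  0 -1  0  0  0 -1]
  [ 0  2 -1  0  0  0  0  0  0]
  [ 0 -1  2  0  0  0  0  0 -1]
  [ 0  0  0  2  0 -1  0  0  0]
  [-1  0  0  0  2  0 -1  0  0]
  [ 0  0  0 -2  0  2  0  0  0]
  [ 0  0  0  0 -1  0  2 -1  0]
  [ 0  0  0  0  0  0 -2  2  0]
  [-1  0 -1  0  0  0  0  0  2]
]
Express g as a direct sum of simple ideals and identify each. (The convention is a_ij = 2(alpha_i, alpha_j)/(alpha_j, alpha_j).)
B_2 (so(5)) + C_7 (sp(14))

The diagram associated to this matrix has two connected components: the simple roots {alpha_4, alpha_6} form a chain of 2 nodes with a double edge at one end; the terminal node there is the unique short simple root (B_2), and {alpha_1, alpha_2, alpha_3, alpha_5, alpha_7, alpha_8, alpha_9} form a chain of 7 nodes with a double edge at one end; the terminal node there is the unique long simple root (C_7). A semisimple Lie algebra decomposes uniquely as the direct sum of simple ideals, one per connected component of its Dynkin diagram, so g ≅ B_2 ⊕ C_7 (dimension 10 + 105 = 115).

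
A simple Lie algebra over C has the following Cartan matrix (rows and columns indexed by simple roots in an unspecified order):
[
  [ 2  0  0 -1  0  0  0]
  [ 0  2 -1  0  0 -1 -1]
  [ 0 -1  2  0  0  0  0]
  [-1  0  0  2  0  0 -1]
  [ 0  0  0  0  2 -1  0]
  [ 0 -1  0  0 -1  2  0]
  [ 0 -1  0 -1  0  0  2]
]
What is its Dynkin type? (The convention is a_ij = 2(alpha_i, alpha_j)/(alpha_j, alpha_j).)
E_7

The matrix has rank 7 with 2's on the diagonal. Reading the off-diagonal entries as Dynkin edges (a single edge where a_ij = a_ji = -1; a double or triple edge where a_ij * a_ji = 2 or 3), the diagram is a chain of 6 nodes with one extra node attached to the third node from one end (E_7). One simple-root ordering that puts it in standard form is (alpha_5, alpha_3, alpha_6, alpha_2, alpha_7, alpha_4, alpha_1). So the algebra is type E_7.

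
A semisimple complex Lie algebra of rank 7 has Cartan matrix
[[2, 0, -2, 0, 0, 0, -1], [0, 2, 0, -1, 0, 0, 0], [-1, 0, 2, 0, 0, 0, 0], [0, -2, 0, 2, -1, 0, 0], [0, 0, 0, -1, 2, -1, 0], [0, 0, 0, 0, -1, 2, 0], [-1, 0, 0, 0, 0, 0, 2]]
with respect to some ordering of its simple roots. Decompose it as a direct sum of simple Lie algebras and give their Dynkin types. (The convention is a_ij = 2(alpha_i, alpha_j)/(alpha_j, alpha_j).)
B_3 (so(7)) + B_4 (so(9))

The diagram associated to this matrix has two connected components: the simple roots {alpha_1, alpha_3, alpha_7} form a chain of 3 nodes with a double edge at one end; the terminal node there is the unique short simple root (B_3), and {alpha_2, alpha_4, alpha_5, alpha_6} form a chain of 4 nodes with a double edge at one end; the terminal node there is the unique short simple root (B_4). A semisimple Lie algebra decomposes uniquely as the direct sum of simple ideals, one per connected component of its Dynkin diagram, so g ≅ B_3 ⊕ B_4 (dimension 21 + 36 = 57).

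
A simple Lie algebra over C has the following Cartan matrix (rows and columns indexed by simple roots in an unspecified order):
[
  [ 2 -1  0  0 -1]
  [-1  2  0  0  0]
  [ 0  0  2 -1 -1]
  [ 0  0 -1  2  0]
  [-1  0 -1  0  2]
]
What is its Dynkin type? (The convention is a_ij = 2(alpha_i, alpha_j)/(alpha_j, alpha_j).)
type A_5

The matrix has rank 5 with 2's on the diagonal. Reading the off-diagonal entries as Dynkin edges (a single edge where a_ij = a_ji = -1; a double or triple edge where a_ij * a_ji = 2 or 3), the diagram is a chain of 5 nodes with single edges (A_5). One simple-root ordering that puts it in standard form is (alpha_2, alpha_1, alpha_5, alpha_3, alpha_4). So the algebra is type A_5, i.e. sl(6).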